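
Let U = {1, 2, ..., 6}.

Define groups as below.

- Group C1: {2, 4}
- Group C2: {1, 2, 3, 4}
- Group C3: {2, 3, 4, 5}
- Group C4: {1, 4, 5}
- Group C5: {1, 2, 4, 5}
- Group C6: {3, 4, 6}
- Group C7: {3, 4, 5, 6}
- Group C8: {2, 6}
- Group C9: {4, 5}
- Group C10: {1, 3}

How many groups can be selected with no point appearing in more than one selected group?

C8, C9, C10 are pairwise disjoint (C8={2,6}; C9={4,5}; C10={1,3}).
Every remaining group overlaps one of these, and no 4 of the listed groups are pairwise disjoint, so 3 is the maximum.

3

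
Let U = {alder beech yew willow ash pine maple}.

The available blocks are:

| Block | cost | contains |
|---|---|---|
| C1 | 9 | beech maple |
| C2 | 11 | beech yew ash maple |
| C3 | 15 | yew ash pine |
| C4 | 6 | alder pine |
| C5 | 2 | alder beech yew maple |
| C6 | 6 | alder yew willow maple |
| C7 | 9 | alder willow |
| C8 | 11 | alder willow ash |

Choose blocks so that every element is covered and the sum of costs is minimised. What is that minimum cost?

19

C4, C5, C8 together cover every element (C4 ∪ C5 ∪ C8 = {alder, beech, yew, willow, ash, pine, maple}); total cost 6 + 2 + 11 = 19.
No covering selection has total cost below 19.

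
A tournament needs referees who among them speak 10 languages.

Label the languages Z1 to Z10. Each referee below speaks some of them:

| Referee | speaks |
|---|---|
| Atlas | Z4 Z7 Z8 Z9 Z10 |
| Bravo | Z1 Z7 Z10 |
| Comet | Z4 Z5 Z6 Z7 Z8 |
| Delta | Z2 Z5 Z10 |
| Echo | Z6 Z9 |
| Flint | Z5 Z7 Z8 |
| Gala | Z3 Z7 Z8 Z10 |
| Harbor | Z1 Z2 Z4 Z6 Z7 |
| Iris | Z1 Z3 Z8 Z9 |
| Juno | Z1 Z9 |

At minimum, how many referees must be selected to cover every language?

Delta and Harbor and Iris together: Delta ∪ Harbor ∪ Iris = {Z1, Z2, Z3, Z4, Z5, Z6, Z7, Z8, Z9, Z10} — every language is covered.
No 2 of the 10 referees cover everything (all 45 combinations miss at least one language), so 3 is optimal.

3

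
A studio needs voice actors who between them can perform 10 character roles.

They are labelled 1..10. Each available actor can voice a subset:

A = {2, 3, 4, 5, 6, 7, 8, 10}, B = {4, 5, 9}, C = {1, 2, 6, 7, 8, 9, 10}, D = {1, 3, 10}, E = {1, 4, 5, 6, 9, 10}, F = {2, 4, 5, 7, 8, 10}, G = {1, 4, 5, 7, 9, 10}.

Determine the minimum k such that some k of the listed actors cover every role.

2

A and G together: A ∪ G = {1, 2, 3, 4, 5, 6, 7, 8, 9, 10} — every role is covered.
No single actor has all 10 roles (the largest, A, has 8), so 2 is optimal.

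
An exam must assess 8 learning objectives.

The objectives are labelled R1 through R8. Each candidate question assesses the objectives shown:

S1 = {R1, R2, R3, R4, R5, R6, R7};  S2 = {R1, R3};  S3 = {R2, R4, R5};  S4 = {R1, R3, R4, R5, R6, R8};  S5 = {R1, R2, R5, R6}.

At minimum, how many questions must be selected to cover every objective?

2

Take {S1, S4}. Their union is {R1, R2, R3, R4, R5, R6, R7, R8}, which is all 8 objectives.
No single question has all 8 objectives (the largest, S1, has 7), so 2 is optimal.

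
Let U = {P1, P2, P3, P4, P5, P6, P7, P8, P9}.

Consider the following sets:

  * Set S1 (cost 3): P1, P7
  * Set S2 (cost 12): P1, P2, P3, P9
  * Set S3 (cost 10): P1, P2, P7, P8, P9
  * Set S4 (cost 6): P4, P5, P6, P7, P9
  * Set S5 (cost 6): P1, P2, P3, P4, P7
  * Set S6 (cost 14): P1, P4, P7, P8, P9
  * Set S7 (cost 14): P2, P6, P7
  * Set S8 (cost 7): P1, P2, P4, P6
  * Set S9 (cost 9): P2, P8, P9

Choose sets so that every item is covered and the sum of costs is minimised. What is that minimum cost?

S4, S5, S9 together cover every item (S4 ∪ S5 ∪ S9 = {P1, P2, P3, P4, P5, P6, P7, P8, P9}); total cost 6 + 6 + 9 = 21.
No covering selection has total cost below 21.

21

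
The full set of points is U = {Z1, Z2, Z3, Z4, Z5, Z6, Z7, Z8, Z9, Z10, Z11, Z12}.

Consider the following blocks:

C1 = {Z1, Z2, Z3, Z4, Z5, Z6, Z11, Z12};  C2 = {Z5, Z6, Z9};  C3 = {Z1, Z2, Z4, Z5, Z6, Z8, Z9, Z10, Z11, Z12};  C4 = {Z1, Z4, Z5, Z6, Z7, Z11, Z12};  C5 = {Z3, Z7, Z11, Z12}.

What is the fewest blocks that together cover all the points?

Take {C3, C5}. Their union is {Z1, Z2, Z3, Z4, Z5, Z6, Z7, Z8, Z9, Z10, Z11, Z12}, which is all 12 points.
No single block has all 12 points (the largest, C3, has 10), so 2 is optimal.

2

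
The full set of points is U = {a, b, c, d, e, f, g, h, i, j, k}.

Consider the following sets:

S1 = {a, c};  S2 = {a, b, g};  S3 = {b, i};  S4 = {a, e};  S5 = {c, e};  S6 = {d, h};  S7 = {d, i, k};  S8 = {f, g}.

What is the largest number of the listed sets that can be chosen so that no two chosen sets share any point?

S3, S5, S6, S8 are pairwise disjoint (S3={b,i}; S5={c,e}; S6={d,h}; S8={f,g}).
Every remaining set overlaps one of these, and no 5 of the listed sets are pairwise disjoint, so 4 is the maximum.

4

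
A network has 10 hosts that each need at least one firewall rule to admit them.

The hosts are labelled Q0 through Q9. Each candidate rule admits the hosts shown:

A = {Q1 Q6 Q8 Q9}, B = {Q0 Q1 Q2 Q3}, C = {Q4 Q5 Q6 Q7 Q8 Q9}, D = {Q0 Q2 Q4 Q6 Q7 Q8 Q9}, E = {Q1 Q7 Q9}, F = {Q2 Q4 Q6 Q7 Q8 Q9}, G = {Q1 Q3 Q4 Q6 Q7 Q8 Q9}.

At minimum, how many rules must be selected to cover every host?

2

Take {B, C}. Their union is {Q0, Q1, Q2, Q3, Q4, Q5, Q6, Q7, Q8, Q9}, which is all 10 hosts.
No single rule has all 10 hosts (the largest, D, has 7), so 2 is optimal.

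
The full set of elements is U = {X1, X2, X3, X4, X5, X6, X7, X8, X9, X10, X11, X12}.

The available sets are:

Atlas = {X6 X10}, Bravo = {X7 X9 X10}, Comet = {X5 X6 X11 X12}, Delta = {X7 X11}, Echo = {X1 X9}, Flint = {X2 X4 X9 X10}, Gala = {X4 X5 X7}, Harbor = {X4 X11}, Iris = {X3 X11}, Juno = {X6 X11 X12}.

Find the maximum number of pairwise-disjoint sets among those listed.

4

Atlas, Echo, Gala, Iris are pairwise disjoint (Atlas={X6,X10}; Echo={X1,X9}; Gala={X4,X5,X7}; Iris={X3,X11}).
Every remaining set overlaps one of these, and no 5 of the listed sets are pairwise disjoint, so 4 is the maximum.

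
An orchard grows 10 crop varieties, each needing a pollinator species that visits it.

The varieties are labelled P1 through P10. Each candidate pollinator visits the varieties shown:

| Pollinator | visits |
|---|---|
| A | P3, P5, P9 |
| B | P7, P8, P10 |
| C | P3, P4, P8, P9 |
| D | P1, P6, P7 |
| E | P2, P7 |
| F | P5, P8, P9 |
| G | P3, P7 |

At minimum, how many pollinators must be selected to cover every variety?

5

Take {A, B, C, D, E}. Their union is {P1, P2, P3, P4, P5, P6, P7, P8, P9, P10}, which is all 10 varieties.
No 4 of the 7 pollinators cover everything (all 35 combinations miss at least one variety), so 5 is optimal.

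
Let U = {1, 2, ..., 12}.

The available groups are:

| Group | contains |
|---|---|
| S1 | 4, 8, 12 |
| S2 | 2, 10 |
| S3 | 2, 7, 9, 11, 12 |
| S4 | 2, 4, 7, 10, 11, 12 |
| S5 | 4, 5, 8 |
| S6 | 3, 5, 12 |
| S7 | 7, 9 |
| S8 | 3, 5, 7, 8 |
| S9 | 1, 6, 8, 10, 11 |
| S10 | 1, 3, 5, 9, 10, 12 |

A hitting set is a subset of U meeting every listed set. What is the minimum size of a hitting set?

The 4 items {2, 3, 7, 8} hit every group.
No choice of 3 items meets every group, so 4 is the minimum.

4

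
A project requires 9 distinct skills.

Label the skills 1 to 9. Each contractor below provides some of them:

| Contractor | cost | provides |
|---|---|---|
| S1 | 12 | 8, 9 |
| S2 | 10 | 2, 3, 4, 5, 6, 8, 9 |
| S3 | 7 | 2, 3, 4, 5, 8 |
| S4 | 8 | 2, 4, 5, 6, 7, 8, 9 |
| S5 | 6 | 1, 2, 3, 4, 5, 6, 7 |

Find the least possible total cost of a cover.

S4, S5 together cover every skill (S4 ∪ S5 = {1, 2, 3, 4, 5, 6, 7, 8, 9}); total cost 8 + 6 = 14.
No covering selection has total cost below 14.

14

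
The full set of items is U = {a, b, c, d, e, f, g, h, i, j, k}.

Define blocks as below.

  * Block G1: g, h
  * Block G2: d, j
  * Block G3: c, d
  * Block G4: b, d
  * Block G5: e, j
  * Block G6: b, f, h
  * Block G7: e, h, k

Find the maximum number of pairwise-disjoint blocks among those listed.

3

G1, G3, G5 are pairwise disjoint (G1={g,h}; G3={c,d}; G5={e,j}).
Every remaining block overlaps one of these, and no 4 of the listed blocks are pairwise disjoint, so 3 is the maximum.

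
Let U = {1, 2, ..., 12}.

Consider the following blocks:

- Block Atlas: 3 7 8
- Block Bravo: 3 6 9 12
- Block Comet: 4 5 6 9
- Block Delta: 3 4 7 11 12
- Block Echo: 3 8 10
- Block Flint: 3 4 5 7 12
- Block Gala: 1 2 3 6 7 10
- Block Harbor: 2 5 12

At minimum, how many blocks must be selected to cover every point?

4

Comet and Delta and Echo and Gala together: Comet ∪ Delta ∪ Echo ∪ Gala = {1, 2, 3, 4, 5, 6, 7, 8, 9, 10, 11, 12} — every point is covered.
No 3 of the 8 blocks cover everything (all 56 combinations miss at least one point), so 4 is optimal.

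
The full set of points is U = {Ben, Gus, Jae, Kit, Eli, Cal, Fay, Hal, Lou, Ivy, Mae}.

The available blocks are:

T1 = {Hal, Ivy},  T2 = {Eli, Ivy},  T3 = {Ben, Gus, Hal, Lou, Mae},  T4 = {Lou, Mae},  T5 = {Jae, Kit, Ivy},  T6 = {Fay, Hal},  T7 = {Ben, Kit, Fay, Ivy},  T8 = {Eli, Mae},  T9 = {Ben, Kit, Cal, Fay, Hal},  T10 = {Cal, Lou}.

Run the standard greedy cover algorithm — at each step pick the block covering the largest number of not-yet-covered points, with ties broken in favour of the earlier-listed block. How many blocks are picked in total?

Greedy: pick T3 (covers 5 new) → pick T5 (covers 3 new) → pick T9 (covers 2 new) → pick T2 (covers 1 new). Total picks: 4.

4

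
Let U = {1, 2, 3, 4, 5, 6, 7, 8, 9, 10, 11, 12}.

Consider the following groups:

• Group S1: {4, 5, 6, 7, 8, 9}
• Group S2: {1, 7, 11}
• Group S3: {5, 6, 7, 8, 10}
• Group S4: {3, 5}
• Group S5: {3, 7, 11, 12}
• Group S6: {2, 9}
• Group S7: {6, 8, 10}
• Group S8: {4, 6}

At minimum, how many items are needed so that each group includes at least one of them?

H = {3, 6, 7, 9} meets every group (each contains at least one member of H), and |H| = 4.
The groups S2, S4, S6, S8 are pairwise disjoint, so any hitting set needs a separate item for each — at least 4. Hence 4 is optimal.

4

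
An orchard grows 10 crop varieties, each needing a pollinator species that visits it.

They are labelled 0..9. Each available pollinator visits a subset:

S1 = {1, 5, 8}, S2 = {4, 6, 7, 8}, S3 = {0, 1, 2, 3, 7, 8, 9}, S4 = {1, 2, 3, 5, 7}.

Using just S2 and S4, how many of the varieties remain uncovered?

Union of S2, S4 = {1, 2, 3, 4, 5, 6, 7, 8}.
Not covered: 0, 9 — 2 varieties.

2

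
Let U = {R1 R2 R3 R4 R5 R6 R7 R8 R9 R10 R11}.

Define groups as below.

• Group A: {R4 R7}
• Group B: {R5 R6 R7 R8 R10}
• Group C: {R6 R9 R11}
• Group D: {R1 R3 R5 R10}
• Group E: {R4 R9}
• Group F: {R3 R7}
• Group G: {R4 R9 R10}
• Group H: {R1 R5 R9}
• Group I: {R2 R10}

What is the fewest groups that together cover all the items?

B and C and D and E and I together: B ∪ C ∪ D ∪ E ∪ I = {R1, R2, R3, R4, R5, R6, R7, R8, R9, R10, R11} — every item is covered.
No 4 of the 9 groups cover everything (all 126 combinations miss at least one item), so 5 is optimal.

5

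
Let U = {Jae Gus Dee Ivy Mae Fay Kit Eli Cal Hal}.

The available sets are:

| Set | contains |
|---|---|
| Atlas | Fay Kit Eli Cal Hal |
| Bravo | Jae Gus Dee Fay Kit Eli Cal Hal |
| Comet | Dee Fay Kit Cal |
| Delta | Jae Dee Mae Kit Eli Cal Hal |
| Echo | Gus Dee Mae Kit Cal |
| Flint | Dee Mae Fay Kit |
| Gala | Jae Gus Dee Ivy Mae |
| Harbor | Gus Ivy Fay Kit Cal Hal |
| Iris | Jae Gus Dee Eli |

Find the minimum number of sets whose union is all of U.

2

Atlas and Gala together: Atlas ∪ Gala = {Jae, Gus, Dee, Ivy, Mae, Fay, Kit, Eli, Cal, Hal} — every item is covered.
No single set has all 10 items (the largest, Bravo, has 8), so 2 is optimal.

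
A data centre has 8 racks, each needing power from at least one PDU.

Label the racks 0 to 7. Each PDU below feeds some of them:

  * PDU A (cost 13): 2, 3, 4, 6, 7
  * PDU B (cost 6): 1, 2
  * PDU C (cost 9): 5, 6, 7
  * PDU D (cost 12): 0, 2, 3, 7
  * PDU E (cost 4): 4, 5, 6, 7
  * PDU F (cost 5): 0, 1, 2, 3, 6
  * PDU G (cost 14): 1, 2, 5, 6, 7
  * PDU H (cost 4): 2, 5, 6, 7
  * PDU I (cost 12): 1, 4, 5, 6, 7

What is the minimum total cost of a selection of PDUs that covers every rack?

E, F together cover every rack (E ∪ F = {0, 1, 2, 3, 4, 5, 6, 7}); total cost 4 + 5 = 9.
No covering selection has total cost below 9.

9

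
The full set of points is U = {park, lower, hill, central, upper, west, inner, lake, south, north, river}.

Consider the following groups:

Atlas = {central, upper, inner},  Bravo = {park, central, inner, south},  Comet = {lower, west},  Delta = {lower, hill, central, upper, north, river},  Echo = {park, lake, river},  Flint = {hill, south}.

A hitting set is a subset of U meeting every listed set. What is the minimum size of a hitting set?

H = {central, west, south, river} meets every group (each contains at least one member of H), and |H| = 4.
The groups Atlas, Comet, Echo, Flint are pairwise disjoint, so any hitting set needs a separate point for each — at least 4. Hence 4 is optimal.

4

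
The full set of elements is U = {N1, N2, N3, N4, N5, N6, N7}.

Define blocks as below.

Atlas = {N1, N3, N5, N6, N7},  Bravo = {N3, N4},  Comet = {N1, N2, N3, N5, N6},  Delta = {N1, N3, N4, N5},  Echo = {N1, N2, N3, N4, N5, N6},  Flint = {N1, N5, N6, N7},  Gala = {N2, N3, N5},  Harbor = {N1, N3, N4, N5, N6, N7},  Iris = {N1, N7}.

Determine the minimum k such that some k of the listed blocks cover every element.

Echo and Flint cover everything between them: the union {N1, N2, N3, N4, N5, N6, N7} is all of U.
No single block has all 7 elements (the largest, Echo, has 6), so 2 is optimal.

2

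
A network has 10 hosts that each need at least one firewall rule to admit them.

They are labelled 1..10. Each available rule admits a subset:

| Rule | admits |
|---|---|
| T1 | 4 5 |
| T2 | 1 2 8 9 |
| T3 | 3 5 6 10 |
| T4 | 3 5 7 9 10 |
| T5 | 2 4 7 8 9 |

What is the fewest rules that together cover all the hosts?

3

T2 and T3 and T5 together: T2 ∪ T3 ∪ T5 = {1, 2, 3, 4, 5, 6, 7, 8, 9, 10} — every host is covered.
Only T2 contains 1, so T2 is forced; the remaining 6 hosts need at least 2 more rules (each remaining rule adds at most 4) — so at least 3 rules are needed, and 3 is optimal.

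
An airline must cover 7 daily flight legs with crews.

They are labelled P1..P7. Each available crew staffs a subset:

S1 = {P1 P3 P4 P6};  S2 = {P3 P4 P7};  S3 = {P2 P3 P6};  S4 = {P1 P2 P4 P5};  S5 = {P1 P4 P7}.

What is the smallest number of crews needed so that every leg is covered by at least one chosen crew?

3

S2 and S3 and S4 together: S2 ∪ S3 ∪ S4 = {P1, P2, P3, P4, P5, P6, P7} — every leg is covered.
Only S4 contains P5, so S4 is forced; the remaining 3 legs need at least 2 more crews (each remaining crew adds at most 2) — so at least 3 crews are needed, and 3 is optimal.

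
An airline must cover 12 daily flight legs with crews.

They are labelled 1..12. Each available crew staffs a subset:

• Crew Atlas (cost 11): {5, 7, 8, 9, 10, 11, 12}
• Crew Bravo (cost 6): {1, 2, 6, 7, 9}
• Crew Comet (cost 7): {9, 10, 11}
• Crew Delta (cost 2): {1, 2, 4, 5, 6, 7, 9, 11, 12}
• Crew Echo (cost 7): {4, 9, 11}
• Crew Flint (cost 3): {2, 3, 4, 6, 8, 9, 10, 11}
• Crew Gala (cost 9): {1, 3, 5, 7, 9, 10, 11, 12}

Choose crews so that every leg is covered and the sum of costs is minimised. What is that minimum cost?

5

Delta, Flint together cover every leg (Delta ∪ Flint = {1, 2, 3, 4, 5, 6, 7, 8, 9, 10, 11, 12}); total cost 2 + 3 = 5.
No covering selection has total cost below 5.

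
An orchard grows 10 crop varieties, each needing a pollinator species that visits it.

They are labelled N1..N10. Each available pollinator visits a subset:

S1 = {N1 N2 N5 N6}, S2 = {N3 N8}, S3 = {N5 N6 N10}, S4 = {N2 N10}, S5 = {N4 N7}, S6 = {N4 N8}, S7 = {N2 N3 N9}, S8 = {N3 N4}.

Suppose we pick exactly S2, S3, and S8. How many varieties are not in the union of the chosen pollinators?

Union of S2, S3, S8 = {N3, N4, N5, N6, N8, N10}.
Not covered: N1, N2, N7, N9 — 4 varieties.

4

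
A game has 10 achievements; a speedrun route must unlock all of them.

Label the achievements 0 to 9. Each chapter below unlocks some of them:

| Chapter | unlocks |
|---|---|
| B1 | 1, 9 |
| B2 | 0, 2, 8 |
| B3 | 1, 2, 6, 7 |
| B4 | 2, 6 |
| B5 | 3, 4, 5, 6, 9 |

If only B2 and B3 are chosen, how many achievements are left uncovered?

Union of B2, B3 = {0, 1, 2, 6, 7, 8}.
Not covered: 3, 4, 5, 9 — 4 achievements.

4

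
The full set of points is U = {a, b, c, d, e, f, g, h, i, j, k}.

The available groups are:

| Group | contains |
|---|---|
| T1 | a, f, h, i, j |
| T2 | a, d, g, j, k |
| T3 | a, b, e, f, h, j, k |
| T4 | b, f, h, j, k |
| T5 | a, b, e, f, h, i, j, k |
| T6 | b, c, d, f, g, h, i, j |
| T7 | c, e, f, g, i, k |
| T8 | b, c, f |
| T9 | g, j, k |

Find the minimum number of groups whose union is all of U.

2

T5 and T6 together: T5 ∪ T6 = {a, b, c, d, e, f, g, h, i, j, k} — every point is covered.
No single group has all 11 points (the largest, T5, has 8), so 2 is optimal.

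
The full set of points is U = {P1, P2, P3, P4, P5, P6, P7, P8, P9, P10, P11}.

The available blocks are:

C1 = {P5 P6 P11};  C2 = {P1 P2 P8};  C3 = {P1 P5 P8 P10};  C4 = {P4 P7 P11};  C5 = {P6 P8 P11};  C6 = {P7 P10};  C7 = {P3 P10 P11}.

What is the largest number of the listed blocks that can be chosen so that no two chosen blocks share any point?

3

C1, C2, C6 are pairwise disjoint (C1={P5,P6,P11}; C2={P1,P2,P8}; C6={P7,P10}).
Every remaining block overlaps one of these, and no 4 of the listed blocks are pairwise disjoint, so 3 is the maximum.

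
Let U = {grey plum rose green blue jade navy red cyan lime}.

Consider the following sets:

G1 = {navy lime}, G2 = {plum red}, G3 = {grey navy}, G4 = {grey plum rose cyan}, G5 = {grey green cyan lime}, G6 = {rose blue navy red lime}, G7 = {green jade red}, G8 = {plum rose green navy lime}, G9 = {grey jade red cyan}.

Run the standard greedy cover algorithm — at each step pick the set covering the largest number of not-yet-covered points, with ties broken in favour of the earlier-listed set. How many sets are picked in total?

3

Greedy: pick G6 (covers 5 new) → pick G4 (covers 3 new) → pick G7 (covers 2 new). Total picks: 3.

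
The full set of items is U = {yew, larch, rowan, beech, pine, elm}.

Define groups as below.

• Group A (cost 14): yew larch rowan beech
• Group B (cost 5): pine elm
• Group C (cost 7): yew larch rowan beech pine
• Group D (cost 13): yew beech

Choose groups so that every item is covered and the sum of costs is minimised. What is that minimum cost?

B, C together cover every item (B ∪ C = {yew, larch, rowan, beech, pine, elm}); total cost 5 + 7 = 12.
No covering selection has total cost below 12.

12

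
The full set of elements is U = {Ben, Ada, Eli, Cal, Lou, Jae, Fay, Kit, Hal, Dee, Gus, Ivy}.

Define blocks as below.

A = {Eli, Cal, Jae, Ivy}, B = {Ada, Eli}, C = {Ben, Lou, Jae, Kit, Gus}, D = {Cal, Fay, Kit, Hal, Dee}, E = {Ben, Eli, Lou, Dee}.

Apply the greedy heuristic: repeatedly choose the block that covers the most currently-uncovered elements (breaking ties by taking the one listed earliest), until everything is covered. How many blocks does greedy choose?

4

Greedy: pick C (covers 5 new) → pick D (covers 4 new) → pick A (covers 2 new) → pick B (covers 1 new). Total picks: 4.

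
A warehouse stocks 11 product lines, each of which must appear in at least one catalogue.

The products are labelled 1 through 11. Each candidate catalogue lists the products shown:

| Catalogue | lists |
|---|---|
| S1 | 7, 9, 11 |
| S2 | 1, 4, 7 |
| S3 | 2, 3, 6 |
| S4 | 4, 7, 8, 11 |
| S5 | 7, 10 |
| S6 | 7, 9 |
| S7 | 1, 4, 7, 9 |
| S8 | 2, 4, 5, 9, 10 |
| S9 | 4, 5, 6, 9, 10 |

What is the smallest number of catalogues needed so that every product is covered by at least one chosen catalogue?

4

S3 and S4 and S7 and S9 together: S3 ∪ S4 ∪ S7 ∪ S9 = {1, 2, 3, 4, 5, 6, 7, 8, 9, 10, 11} — every product is covered.
No 3 of the 9 catalogues cover everything (all 84 combinations miss at least one product), so 4 is optimal.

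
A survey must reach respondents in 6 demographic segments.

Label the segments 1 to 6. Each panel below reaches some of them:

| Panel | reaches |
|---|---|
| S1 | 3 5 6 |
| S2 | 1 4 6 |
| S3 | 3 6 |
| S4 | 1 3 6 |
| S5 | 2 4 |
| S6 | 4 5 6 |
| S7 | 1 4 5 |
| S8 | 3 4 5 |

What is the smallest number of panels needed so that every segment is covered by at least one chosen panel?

Take {S1, S2, S5}. Their union is {1, 2, 3, 4, 5, 6}, which is all 6 segments.
Only S5 contains 2, so S5 is forced; the remaining 4 segments need at least 2 more panels (each remaining panel adds at most 3) — so at least 3 panels are needed, and 3 is optimal.

3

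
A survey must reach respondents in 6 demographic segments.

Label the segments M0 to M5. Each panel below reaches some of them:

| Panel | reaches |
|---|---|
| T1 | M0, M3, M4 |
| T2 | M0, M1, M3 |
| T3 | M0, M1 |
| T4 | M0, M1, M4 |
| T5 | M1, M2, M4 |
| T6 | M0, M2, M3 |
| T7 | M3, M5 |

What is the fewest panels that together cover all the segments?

3

Take {T5, T6, T7}. Their union is {M0, M1, M2, M3, M4, M5}, which is all 6 segments.
Only T7 contains M5, so T7 is forced; the remaining 4 segments need at least 2 more panels (each remaining panel adds at most 3) — so at least 3 panels are needed, and 3 is optimal.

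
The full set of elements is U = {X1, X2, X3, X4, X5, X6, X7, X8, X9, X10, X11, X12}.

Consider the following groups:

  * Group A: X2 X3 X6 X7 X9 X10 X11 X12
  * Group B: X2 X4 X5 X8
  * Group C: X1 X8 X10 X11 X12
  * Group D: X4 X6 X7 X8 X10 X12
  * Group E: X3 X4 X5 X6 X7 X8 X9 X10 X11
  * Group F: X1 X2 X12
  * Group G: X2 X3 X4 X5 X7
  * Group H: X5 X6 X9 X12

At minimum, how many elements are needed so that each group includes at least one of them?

2

T = {X4, X12} meets every group (each contains at least one member of T), and |T| = 2.
The groups C, G are pairwise disjoint, so any hitting set needs a separate element for each — at least 2. Hence 2 is optimal.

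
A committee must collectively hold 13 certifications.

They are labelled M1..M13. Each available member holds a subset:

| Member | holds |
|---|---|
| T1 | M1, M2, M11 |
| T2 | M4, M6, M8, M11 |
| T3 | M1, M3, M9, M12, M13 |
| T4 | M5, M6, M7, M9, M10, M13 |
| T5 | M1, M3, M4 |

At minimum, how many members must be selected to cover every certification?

Take {T1, T2, T3, T4}. Their union is {M1, M2, M3, M4, M5, M6, M7, M8, M9, M10, M11, M12, M13}, which is all 13 certifications.
Only T4 contains M5, so T4 is forced; the remaining 7 certifications need at least 3 more members (each remaining member adds at most 3) — so at least 4 members are needed, and 4 is optimal.

4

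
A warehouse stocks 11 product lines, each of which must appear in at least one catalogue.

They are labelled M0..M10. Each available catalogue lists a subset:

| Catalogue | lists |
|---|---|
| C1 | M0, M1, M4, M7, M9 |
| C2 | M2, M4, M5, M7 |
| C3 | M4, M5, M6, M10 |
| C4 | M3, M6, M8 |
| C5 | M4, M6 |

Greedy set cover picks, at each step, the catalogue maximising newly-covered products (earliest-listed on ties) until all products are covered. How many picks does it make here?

Greedy: pick C1 (covers 5 new) → pick C3 (covers 3 new) → pick C4 (covers 2 new) → pick C2 (covers 1 new). Total picks: 4.

4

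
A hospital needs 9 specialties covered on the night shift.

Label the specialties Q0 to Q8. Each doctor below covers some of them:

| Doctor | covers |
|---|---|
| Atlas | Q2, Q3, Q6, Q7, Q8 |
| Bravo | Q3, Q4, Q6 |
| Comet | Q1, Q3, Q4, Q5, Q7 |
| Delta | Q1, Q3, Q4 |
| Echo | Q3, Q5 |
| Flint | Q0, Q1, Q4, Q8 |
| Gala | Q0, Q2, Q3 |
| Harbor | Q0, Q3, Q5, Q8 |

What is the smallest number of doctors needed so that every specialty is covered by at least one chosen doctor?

3

Take {Atlas, Comet, Gala}. Their union is {Q0, Q1, Q2, Q3, Q4, Q5, Q6, Q7, Q8}, which is all 9 specialties.
No 2 of the 8 doctors cover everything (all 28 combinations miss at least one specialty), so 3 is optimal.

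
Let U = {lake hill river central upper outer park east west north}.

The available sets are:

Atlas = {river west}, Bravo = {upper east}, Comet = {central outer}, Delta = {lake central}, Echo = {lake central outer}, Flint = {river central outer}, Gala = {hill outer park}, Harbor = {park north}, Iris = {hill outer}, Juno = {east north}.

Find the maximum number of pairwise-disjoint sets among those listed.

Atlas, Bravo, Delta, Harbor, Iris are pairwise disjoint (Atlas={river,west}; Bravo={upper,east}; Delta={lake,central}; Harbor={park,north}; Iris={hill,outer}).
Every remaining set overlaps one of these, and no 6 of the listed sets are pairwise disjoint, so 5 is the maximum.

5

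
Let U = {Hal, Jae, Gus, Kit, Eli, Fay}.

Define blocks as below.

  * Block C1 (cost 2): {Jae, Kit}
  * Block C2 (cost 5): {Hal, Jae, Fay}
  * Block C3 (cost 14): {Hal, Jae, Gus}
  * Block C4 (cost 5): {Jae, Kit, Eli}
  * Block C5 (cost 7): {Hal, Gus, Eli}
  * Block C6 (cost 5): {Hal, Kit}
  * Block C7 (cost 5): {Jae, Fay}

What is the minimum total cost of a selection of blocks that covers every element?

C1, C5, C7 together cover every element (C1 ∪ C5 ∪ C7 = {Hal, Jae, Gus, Kit, Eli, Fay}); total cost 2 + 7 + 5 = 14.
No covering selection has total cost below 14.

14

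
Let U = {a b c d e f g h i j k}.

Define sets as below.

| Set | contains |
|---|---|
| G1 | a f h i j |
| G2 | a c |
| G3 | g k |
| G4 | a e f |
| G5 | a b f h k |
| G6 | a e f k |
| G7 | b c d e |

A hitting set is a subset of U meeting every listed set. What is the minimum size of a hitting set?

T = {a, b, k} meets every set (each contains at least one member of T), and |T| = 3.
The sets G1, G3, G7 are pairwise disjoint, so any hitting set needs a separate point for each — at least 3. Hence 3 is optimal.

3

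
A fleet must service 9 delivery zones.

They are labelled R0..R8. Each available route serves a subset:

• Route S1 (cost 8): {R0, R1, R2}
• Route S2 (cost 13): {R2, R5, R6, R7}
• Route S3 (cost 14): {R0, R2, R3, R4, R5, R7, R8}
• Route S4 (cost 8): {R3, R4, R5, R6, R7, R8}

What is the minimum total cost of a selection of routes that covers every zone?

16

S1, S4 together cover every zone (S1 ∪ S4 = {R0, R1, R2, R3, R4, R5, R6, R7, R8}); total cost 8 + 8 = 16.
No covering selection has total cost below 16.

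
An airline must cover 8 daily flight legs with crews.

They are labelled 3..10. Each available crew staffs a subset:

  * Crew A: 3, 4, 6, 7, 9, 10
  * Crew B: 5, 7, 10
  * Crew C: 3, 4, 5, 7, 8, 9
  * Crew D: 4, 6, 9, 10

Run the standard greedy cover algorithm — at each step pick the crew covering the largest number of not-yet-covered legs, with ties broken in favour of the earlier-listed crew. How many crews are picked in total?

Greedy: pick A (covers 6 new) → pick C (covers 2 new). Total picks: 2.

2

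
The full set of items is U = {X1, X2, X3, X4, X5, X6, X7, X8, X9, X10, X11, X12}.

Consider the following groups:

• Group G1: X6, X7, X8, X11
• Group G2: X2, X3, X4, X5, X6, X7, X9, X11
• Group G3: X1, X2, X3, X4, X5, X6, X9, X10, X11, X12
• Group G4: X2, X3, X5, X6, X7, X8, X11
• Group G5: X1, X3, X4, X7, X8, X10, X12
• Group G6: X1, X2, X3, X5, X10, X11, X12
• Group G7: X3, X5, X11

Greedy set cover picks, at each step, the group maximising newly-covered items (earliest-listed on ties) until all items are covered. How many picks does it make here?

2

Greedy: pick G3 (covers 10 new) → pick G1 (covers 2 new). Total picks: 2.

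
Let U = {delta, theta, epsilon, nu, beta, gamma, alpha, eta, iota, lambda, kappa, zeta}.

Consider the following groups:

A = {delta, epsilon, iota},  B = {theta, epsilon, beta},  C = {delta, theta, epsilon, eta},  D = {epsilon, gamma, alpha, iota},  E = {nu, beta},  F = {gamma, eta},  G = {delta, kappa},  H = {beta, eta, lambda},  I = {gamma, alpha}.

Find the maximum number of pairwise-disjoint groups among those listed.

A, E, F are pairwise disjoint (A={delta,epsilon,iota}; E={nu,beta}; F={gamma,eta}).
Every remaining group overlaps one of these, and no 4 of the listed groups are pairwise disjoint, so 3 is the maximum.

3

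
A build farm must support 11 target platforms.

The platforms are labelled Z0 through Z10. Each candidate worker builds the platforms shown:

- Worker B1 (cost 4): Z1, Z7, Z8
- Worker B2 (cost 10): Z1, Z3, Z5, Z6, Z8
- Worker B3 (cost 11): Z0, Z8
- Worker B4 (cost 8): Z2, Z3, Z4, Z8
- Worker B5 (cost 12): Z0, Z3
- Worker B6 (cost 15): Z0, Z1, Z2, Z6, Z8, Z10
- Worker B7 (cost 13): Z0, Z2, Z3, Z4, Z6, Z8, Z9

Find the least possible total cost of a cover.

B1, B2, B6, B7 together cover every platform (B1 ∪ B2 ∪ B6 ∪ B7 = {Z0, Z1, Z2, Z3, Z4, Z5, Z6, Z7, Z8, Z9, Z10}); total cost 4 + 10 + 15 + 13 = 42.
No covering selection has total cost below 42.

42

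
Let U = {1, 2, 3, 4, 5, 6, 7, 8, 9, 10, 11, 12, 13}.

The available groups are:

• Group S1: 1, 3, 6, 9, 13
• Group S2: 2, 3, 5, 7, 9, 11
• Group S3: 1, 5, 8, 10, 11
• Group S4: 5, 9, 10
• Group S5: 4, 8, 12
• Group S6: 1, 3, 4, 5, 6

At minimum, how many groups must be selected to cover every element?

4

S1 and S2 and S3 and S5 together: S1 ∪ S2 ∪ S3 ∪ S5 = {1, 2, 3, 4, 5, 6, 7, 8, 9, 10, 11, 12, 13} — every element is covered.
Only S2 contains 2, so S2 is forced; the remaining 7 elements need at least 3 more groups (each remaining group adds at most 3) — so at least 4 groups are needed, and 4 is optimal.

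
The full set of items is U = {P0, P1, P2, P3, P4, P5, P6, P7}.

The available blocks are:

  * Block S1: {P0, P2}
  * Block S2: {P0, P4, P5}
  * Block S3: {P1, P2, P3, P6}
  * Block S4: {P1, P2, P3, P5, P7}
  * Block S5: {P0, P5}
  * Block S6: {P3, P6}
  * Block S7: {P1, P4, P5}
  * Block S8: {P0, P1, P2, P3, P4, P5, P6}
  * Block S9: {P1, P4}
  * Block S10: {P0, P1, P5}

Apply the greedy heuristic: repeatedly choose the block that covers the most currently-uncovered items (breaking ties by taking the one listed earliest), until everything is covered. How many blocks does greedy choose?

2

Greedy: pick S8 (covers 7 new) → pick S4 (covers 1 new). Total picks: 2.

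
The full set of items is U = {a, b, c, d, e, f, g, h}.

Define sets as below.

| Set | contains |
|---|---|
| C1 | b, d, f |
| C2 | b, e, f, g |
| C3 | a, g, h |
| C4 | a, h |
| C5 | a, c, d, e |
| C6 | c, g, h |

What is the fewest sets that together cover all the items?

3

C1 and C5 and C6 together: C1 ∪ C5 ∪ C6 = {a, b, c, d, e, f, g, h} — every item is covered.
No 2 of the 6 sets cover everything (all 15 combinations miss at least one item), so 3 is optimal.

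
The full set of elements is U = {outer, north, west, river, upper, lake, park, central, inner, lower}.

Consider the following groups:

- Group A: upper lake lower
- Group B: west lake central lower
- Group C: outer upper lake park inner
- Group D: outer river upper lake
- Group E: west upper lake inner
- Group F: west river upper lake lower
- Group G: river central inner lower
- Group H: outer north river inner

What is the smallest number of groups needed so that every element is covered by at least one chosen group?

3

B and C and H together: B ∪ C ∪ H = {outer, north, west, river, upper, lake, park, central, inner, lower} — every element is covered.
Only H contains north, so H is forced; the remaining 6 elements need at least 2 more groups (each remaining group adds at most 4) — so at least 3 groups are needed, and 3 is optimal.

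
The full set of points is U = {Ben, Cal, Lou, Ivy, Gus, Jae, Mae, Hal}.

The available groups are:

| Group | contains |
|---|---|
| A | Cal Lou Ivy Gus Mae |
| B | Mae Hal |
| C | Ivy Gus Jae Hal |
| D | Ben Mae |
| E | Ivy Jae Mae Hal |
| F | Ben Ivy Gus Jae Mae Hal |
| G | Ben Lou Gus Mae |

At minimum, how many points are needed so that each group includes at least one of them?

The 2 points {Jae, Mae} hit every group.
The groups C, D are pairwise disjoint, so any hitting set needs a separate point for each — at least 2. Hence 2 is optimal.

2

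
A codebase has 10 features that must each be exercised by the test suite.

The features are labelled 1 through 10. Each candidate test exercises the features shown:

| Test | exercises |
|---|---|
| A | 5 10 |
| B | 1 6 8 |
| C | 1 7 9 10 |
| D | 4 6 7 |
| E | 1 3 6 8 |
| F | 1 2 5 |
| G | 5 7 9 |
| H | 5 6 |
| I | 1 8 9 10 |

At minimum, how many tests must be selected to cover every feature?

D and E and F and I together: D ∪ E ∪ F ∪ I = {1, 2, 3, 4, 5, 6, 7, 8, 9, 10} — every feature is covered.
Only F contains 2, so F is forced; the remaining 7 features need at least 3 more tests (each remaining test adds at most 3) — so at least 4 tests are needed, and 4 is optimal.

4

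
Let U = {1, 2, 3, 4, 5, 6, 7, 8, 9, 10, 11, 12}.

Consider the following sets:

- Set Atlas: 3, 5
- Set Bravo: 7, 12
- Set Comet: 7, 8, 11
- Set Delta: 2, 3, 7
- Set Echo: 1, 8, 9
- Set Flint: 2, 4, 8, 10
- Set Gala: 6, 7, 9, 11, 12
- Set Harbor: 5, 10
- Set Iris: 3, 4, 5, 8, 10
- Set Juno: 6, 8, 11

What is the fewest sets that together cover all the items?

Take {Echo, Flint, Gala, Iris}. Their union is {1, 2, 3, 4, 5, 6, 7, 8, 9, 10, 11, 12}, which is all 12 items.
Only Echo contains 1, so Echo is forced; the remaining 9 items need at least 3 more sets (each remaining set adds at most 4) — so at least 4 sets are needed, and 4 is optimal.

4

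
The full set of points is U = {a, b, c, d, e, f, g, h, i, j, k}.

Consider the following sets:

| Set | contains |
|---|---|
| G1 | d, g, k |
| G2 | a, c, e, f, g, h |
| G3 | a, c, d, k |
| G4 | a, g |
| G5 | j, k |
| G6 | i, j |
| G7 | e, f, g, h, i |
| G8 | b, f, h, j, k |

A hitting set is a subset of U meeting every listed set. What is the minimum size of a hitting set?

3

T = {g, j, k} meets every set (each contains at least one member of T), and |T| = 3.
No choice of 2 points meets every set, so 3 is the minimum.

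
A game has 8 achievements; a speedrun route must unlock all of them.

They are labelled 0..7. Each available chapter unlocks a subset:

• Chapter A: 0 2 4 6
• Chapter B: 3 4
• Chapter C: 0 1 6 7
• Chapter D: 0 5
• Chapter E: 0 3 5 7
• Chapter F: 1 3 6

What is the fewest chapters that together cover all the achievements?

3

Take {A, E, F}. Their union is {0, 1, 2, 3, 4, 5, 6, 7}, which is all 8 achievements.
Only A contains 2, so A is forced; the remaining 4 achievements need at least 2 more chapters (each remaining chapter adds at most 3) — so at least 3 chapters are needed, and 3 is optimal.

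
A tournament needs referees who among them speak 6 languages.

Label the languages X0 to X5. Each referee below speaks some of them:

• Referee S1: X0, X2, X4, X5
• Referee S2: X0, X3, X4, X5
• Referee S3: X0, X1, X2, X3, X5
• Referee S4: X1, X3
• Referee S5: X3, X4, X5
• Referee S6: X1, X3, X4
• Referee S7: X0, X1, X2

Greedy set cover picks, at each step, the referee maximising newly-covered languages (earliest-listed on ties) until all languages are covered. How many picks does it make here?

2

Greedy: pick S3 (covers 5 new) → pick S1 (covers 1 new). Total picks: 2.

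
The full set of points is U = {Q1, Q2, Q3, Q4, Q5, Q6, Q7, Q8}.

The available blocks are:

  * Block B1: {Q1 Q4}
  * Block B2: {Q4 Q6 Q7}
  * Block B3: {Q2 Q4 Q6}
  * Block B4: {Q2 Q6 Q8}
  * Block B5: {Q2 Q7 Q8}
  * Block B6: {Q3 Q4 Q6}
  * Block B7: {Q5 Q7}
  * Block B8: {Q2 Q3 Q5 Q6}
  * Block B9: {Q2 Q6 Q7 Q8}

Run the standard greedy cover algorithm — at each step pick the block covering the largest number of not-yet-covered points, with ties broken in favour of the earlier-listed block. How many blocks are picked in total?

3

Greedy: pick B8 (covers 4 new) → pick B1 (covers 2 new) → pick B5 (covers 2 new). Total picks: 3.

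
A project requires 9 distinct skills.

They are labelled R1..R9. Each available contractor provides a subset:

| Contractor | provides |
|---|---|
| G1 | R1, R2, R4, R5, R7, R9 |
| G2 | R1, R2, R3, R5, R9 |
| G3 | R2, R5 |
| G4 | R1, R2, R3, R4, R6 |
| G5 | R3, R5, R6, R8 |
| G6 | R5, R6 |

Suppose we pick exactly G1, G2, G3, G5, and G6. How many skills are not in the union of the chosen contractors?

0

Union of G1, G2, G3, G5, G6 = {R1, R2, R3, R4, R5, R6, R7, R8, R9} — that's every skill, so 0 are uncovered.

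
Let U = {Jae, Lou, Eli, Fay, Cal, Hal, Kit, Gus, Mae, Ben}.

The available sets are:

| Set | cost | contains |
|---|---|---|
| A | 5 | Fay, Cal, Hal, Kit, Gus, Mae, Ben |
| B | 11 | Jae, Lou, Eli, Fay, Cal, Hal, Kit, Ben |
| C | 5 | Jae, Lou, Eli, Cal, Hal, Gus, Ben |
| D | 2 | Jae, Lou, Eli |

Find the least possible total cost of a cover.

7

A, D together cover every point (A ∪ D = {Jae, Lou, Eli, Fay, Cal, Hal, Kit, Gus, Mae, Ben}); total cost 5 + 2 = 7.
No covering selection has total cost below 7.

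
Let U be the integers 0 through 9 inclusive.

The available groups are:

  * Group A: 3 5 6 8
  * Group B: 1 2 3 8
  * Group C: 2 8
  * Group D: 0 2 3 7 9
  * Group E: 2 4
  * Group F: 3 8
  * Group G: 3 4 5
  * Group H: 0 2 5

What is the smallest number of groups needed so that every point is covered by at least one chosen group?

A and B and D and G together: A ∪ B ∪ D ∪ G = {0, 1, 2, 3, 4, 5, 6, 7, 8, 9} — every point is covered.
No 3 of the 8 groups cover everything (all 56 combinations miss at least one point), so 4 is optimal.

4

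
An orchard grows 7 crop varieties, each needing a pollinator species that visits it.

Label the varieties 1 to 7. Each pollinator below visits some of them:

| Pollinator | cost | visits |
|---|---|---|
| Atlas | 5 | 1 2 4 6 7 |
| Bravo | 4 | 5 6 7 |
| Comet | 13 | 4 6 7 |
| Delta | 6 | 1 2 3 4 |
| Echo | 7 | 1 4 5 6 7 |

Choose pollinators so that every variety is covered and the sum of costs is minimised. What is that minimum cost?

10

Bravo, Delta together cover every variety (Bravo ∪ Delta = {1, 2, 3, 4, 5, 6, 7}); total cost 4 + 6 = 10.
The greedy pick Atlas, Bravo, Delta costs 15; no covering selection beats 10.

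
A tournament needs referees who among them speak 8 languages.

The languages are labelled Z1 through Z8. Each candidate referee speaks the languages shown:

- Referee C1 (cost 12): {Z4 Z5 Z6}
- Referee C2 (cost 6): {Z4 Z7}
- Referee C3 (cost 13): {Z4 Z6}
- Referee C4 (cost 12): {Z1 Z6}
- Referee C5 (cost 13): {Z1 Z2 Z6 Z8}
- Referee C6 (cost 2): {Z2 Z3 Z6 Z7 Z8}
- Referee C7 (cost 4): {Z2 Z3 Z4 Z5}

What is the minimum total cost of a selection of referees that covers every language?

C4, C6, C7 together cover every language (C4 ∪ C6 ∪ C7 = {Z1, Z2, Z3, Z4, Z5, Z6, Z7, Z8}); total cost 12 + 2 + 4 = 18.
No covering selection has total cost below 18.

18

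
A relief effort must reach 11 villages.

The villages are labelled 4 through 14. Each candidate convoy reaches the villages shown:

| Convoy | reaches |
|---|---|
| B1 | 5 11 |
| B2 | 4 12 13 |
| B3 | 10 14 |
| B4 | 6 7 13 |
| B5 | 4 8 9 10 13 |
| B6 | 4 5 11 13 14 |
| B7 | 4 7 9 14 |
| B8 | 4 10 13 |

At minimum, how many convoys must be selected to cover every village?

B2 and B4 and B5 and B6 together: B2 ∪ B4 ∪ B5 ∪ B6 = {4, 5, 6, 7, 8, 9, 10, 11, 12, 13, 14} — every village is covered.
Only B2 contains 12, so B2 is forced; the remaining 8 villages need at least 3 more convoys (each remaining convoy adds at most 3) — so at least 4 convoys are needed, and 4 is optimal.

4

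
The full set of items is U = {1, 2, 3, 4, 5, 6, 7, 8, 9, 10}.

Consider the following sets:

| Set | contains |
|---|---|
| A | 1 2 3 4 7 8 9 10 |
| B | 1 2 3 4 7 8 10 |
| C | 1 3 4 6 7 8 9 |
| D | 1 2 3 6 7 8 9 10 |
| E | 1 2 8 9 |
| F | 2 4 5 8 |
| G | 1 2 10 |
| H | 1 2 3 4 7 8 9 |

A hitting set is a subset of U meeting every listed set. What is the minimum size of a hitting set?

2

T = {1, 5} meets every set (each contains at least one member of T), and |T| = 2.
No single item lies in every set, so at least 2 are needed and 2 is optimal.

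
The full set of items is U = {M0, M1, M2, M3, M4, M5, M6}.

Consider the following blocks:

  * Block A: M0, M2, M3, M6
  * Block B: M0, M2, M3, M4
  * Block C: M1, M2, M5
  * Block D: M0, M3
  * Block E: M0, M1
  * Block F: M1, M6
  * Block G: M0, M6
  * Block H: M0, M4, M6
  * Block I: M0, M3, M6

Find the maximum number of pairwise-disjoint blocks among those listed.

2

C, H are pairwise disjoint (C={M1,M2,M5}; H={M0,M4,M6}).
Every remaining block overlaps one of these, and no 3 of the listed blocks are pairwise disjoint, so 2 is the maximum.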